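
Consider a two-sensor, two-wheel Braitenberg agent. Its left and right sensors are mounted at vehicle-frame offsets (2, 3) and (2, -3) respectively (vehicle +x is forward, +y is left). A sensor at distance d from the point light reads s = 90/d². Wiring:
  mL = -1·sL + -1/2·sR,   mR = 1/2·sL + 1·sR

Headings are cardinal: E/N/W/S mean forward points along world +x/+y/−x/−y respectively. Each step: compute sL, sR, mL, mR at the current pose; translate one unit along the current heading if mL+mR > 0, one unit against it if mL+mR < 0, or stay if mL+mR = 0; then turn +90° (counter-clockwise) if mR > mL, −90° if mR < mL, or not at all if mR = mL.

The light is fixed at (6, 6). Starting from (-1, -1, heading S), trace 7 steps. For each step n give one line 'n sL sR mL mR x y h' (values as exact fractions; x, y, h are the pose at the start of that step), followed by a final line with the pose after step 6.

n=0: pose=(-1,-1,S); sL=90/97, sR=90/181; mL=-20655/17557, mR=16875/17557; mL+mR=-3780/17557 → advance -1; mR−mL=37530/17557 → turn +1·90°
n=1: pose=(-1,0,E); sL=45/17, sR=45/53; mL=-5535/1802, mR=3915/1802; mL+mR=-810/901 → advance -1; mR−mL=4725/901 → turn +1·90°
n=2: pose=(-2,0,N); sL=90/137, sR=90/41; mL=-9855/5617, mR=14175/5617; mL+mR=4320/5617 → advance +1; mR−mL=24030/5617 → turn +1·90°
n=3: pose=(-2,1,W); sL=45/82, sR=45/52; mL=-4185/4264, mR=1215/1066; mL+mR=675/4264 → advance +1; mR−mL=9045/4264 → turn +1·90°
n=4: pose=(-3,1,S); sL=18/17, sR=90/193; mL=-4239/3281, mR=3267/3281; mL+mR=-972/3281 → advance -1; mR−mL=7506/3281 → turn +1·90°
n=5: pose=(-3,2,E); sL=9/5, sR=45/49; mL=-1107/490, mR=891/490; mL+mR=-108/245 → advance -1; mR−mL=999/245 → turn +1·90°
n=6: pose=(-4,2,N); sL=90/173, sR=90/53; mL=-12555/9169, mR=17955/9169; mL+mR=5400/9169 → advance +1; mR−mL=30510/9169 → turn +1·90°

0 90/97 90/181 -20655/17557 16875/17557 -1 -1 S
1 45/17 45/53 -5535/1802 3915/1802 -1 0 E
2 90/137 90/41 -9855/5617 14175/5617 -2 0 N
3 45/82 45/52 -4185/4264 1215/1066 -2 1 W
4 18/17 90/193 -4239/3281 3267/3281 -3 1 S
5 9/5 45/49 -1107/490 891/490 -3 2 E
6 90/173 90/53 -12555/9169 17955/9169 -4 2 N
final -4 3 W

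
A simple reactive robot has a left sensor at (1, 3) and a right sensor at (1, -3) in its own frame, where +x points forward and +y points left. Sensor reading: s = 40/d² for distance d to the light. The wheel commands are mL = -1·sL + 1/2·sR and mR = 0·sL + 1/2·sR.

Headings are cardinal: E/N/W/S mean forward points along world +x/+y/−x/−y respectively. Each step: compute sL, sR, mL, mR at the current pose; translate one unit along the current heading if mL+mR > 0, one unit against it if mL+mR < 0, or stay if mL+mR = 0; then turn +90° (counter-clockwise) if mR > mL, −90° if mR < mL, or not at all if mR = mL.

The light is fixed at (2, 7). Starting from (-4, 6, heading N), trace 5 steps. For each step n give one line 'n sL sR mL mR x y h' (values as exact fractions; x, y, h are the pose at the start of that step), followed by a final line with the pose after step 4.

n=0: pose=(-4,6,N); sL=40/81, sR=40/9; mL=140/81, mR=20/9; mL+mR=320/81 → advance +1; mR−mL=40/81 → turn +1·90°
n=1: pose=(-4,7,W); sL=20/29, sR=20/29; mL=-10/29, mR=10/29; mL+mR=0 → advance +0; mR−mL=20/29 → turn +1·90°
n=2: pose=(-4,7,S); sL=4, sR=20/41; mL=-154/41, mR=10/41; mL+mR=-144/41 → advance -1; mR−mL=4 → turn +1·90°
n=3: pose=(-4,8,E); sL=40/41, sR=40/29; mL=-340/1189, mR=20/29; mL+mR=480/1189 → advance +1; mR−mL=40/41 → turn +1·90°
n=4: pose=(-3,8,N); sL=10/17, sR=5; mL=65/34, mR=5/2; mL+mR=75/17 → advance +1; mR−mL=10/17 → turn +1·90°

0 40/81 40/9 140/81 20/9 -4 6 N
1 20/29 20/29 -10/29 10/29 -4 7 W
2 4 20/41 -154/41 10/41 -4 7 S
3 40/41 40/29 -340/1189 20/29 -4 8 E
4 10/17 5 65/34 5/2 -3 8 N
final -3 9 W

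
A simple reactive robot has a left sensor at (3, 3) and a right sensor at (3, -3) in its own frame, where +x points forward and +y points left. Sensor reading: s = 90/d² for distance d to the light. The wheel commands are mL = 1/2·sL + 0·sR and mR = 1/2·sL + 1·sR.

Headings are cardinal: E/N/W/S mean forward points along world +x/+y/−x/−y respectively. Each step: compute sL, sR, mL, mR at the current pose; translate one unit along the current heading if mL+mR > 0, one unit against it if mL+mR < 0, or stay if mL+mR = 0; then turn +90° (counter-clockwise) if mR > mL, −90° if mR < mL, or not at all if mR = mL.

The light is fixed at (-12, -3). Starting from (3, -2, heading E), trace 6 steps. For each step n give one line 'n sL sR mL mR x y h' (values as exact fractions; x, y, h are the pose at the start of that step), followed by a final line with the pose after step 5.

n=0: pose=(3,-2,E); sL=9/34, sR=45/164; mL=9/68, mR=567/1394; mL+mR=1503/2788 → advance +1; mR−mL=45/164 → turn +1·90°
n=1: pose=(4,-2,N); sL=18/37, sR=90/377; mL=9/37, mR=6723/13949; mL+mR=10116/13949 → advance +1; mR−mL=90/377 → turn +1·90°
n=2: pose=(4,-1,W); sL=9/17, sR=45/97; mL=9/34, mR=2403/3298; mL+mR=1638/1649 → advance +1; mR−mL=45/97 → turn +1·90°
n=3: pose=(3,-1,S); sL=18/65, sR=18/29; mL=9/65, mR=1431/1885; mL+mR=1692/1885 → advance +1; mR−mL=18/29 → turn +1·90°
n=4: pose=(3,-2,E); sL=9/34, sR=45/164; mL=9/68, mR=567/1394; mL+mR=1503/2788 → advance +1; mR−mL=45/164 → turn +1·90°
n=5: pose=(4,-2,N); sL=18/37, sR=90/377; mL=9/37, mR=6723/13949; mL+mR=10116/13949 → advance +1; mR−mL=90/377 → turn +1·90°

0 9/34 45/164 9/68 567/1394 3 -2 E
1 18/37 90/377 9/37 6723/13949 4 -2 N
2 9/17 45/97 9/34 2403/3298 4 -1 W
3 18/65 18/29 9/65 1431/1885 3 -1 S
4 9/34 45/164 9/68 567/1394 3 -2 E
5 18/37 90/377 9/37 6723/13949 4 -2 N
final 4 -1 W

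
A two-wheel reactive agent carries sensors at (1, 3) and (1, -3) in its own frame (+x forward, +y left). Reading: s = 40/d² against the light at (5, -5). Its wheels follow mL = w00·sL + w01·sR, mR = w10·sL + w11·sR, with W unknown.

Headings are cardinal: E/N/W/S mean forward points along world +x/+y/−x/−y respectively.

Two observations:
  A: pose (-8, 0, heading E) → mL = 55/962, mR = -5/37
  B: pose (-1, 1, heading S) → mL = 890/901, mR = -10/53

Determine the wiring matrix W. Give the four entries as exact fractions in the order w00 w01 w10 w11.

1 -1/2 0 -1/2

obs A: pose=(-8,0,E) → sL=5/26, sR=10/37, mL=55/962, mR=-5/37
obs B: pose=(-1,1,S) → sL=20/17, sR=20/53, mL=890/901, mR=-10/53
sensor matrix S = [[5/26, 10/37], [20/17, 20/53]]; det S = -106350/433381
solve [mL_A; mL_B] = S·[w00; w01] and [mR_A; mR_B] = S·[w10; w11]:
  w00 = 1, w01 = -1/2, w10 = 0, w11 = -1/2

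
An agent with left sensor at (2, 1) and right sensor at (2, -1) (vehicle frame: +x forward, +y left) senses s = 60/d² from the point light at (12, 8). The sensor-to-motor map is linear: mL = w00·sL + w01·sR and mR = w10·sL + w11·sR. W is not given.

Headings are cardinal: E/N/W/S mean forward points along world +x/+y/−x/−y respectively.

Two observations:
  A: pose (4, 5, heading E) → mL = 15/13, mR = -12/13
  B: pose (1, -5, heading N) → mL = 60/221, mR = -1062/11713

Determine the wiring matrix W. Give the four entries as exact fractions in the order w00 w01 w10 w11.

0 1 -1 1/2

obs A: pose=(4,5,E) → sL=3/2, sR=15/13, mL=15/13, mR=-12/13
obs B: pose=(1,-5,N) → sL=12/53, sR=60/221, mL=60/221, mR=-1062/11713
sensor matrix S = [[3/2, 15/13], [12/53, 60/221]]; det S = 1710/11713
solve [mL_A; mL_B] = S·[w00; w01] and [mR_A; mR_B] = S·[w10; w11]:
  w00 = 0, w01 = 1, w10 = -1, w11 = 1/2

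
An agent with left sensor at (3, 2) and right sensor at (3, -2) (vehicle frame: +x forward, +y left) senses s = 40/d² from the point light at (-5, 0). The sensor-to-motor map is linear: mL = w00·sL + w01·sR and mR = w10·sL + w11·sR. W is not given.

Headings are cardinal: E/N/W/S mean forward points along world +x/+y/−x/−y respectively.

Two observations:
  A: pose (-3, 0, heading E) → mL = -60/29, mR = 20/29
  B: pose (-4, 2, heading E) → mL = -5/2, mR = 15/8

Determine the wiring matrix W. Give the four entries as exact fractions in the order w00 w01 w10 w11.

-1 -1/2 -1/2 1

obs A: pose=(-3,0,E) → sL=40/29, sR=40/29, mL=-60/29, mR=20/29
obs B: pose=(-4,2,E) → sL=5/4, sR=5/2, mL=-5/2, mR=15/8
sensor matrix S = [[40/29, 40/29], [5/4, 5/2]]; det S = 50/29
solve [mL_A; mL_B] = S·[w00; w01] and [mR_A; mR_B] = S·[w10; w11]:
  w00 = -1, w01 = -1/2, w10 = -1/2, w11 = 1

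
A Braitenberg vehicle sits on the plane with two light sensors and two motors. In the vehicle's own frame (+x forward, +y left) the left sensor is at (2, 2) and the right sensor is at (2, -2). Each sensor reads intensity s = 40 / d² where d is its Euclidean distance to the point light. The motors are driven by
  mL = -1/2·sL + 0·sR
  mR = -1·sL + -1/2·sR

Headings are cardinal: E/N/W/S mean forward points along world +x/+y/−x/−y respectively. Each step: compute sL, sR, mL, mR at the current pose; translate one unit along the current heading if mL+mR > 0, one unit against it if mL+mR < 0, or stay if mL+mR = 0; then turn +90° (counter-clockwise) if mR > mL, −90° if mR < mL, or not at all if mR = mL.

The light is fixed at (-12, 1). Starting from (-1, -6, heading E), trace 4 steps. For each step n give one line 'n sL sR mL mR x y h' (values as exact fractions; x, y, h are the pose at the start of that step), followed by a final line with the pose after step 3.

0 20/97 4/25 -10/97 -694/2425 -1 -6 E
1 8/45 8/29 -4/45 -412/1305 -2 -6 S
2 5/16 1/2 -5/32 -9/16 -2 -5 W
3 40/97 8/37 -20/97 -1868/3589 -1 -5 N
final -1 -6 E

n=0: pose=(-1,-6,E); sL=20/97, sR=4/25; mL=-10/97, mR=-694/2425; mL+mR=-944/2425 → advance -1; mR−mL=-444/2425 → turn -1·90°
n=1: pose=(-2,-6,S); sL=8/45, sR=8/29; mL=-4/45, mR=-412/1305; mL+mR=-176/435 → advance -1; mR−mL=-296/1305 → turn -1·90°
n=2: pose=(-2,-5,W); sL=5/16, sR=1/2; mL=-5/32, mR=-9/16; mL+mR=-23/32 → advance -1; mR−mL=-13/32 → turn -1·90°
n=3: pose=(-1,-5,N); sL=40/97, sR=8/37; mL=-20/97, mR=-1868/3589; mL+mR=-2608/3589 → advance -1; mR−mL=-1128/3589 → turn -1·90°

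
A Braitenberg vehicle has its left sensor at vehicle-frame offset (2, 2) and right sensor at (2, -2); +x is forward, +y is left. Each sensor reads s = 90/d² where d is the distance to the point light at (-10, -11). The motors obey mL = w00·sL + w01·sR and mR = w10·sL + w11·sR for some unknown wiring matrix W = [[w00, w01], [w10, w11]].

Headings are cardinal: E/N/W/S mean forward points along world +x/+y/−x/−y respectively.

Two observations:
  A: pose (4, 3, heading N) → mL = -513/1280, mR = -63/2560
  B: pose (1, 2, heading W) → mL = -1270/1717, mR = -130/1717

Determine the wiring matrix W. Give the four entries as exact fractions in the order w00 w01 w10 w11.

-1 -1 -1/2 1/2

obs A: pose=(4,3,N) → sL=9/40, sR=45/256, mL=-513/1280, mR=-63/2560
obs B: pose=(1,2,W) → sL=45/101, sR=5/17, mL=-1270/1717, mR=-130/1717
sensor matrix S = [[9/40, 45/256], [45/101, 5/17]]; det S = -5337/439552
solve [mL_A; mL_B] = S·[w00; w01] and [mR_A; mR_B] = S·[w10; w11]:
  w00 = -1, w01 = -1, w10 = -1/2, w11 = 1/2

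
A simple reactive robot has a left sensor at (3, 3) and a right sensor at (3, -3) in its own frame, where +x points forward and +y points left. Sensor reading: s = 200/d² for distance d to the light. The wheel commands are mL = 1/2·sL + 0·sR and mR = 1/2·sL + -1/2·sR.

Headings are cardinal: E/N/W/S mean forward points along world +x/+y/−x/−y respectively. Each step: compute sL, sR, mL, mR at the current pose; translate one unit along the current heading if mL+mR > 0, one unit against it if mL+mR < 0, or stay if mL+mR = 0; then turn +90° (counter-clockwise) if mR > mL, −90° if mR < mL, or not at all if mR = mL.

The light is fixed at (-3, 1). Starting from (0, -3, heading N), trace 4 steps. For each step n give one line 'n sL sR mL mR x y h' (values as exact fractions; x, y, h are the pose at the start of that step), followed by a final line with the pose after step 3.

n=0: pose=(0,-3,N); sL=200, sR=200/37; mL=100, mR=3600/37; mL+mR=7300/37 → advance +1; mR−mL=-100/37 → turn -1·90°
n=1: pose=(0,-2,E); sL=50/9, sR=25/9; mL=25/9, mR=25/18; mL+mR=25/6 → advance +1; mR−mL=-25/18 → turn -1·90°
n=2: pose=(1,-2,S); sL=40/17, sR=200/37; mL=20/17, mR=-960/629; mL+mR=-220/629 → advance -1; mR−mL=-100/37 → turn -1·90°
n=3: pose=(1,-1,W); sL=100/13, sR=100; mL=50/13, mR=-600/13; mL+mR=-550/13 → advance -1; mR−mL=-50 → turn -1·90°

0 200 200/37 100 3600/37 0 -3 N
1 50/9 25/9 25/9 25/18 0 -2 E
2 40/17 200/37 20/17 -960/629 1 -2 S
3 100/13 100 50/13 -600/13 1 -1 W
final 2 -1 N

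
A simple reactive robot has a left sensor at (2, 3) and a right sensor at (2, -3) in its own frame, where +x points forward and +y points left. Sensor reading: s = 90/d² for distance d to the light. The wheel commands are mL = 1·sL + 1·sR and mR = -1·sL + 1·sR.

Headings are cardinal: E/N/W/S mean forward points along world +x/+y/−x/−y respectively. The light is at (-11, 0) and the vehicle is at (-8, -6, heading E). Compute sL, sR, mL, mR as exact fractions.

45/17 45/53 3150/901 -1620/901

left sensor world pos  = (-6, -3); dL² = 34
right sensor world pos = (-6, -9); dR² = 106
sL = 90/34 = 45/17
sR = 90/106 = 45/53
mL = 1·sL + 1·sR = 3150/901
mR = -1·sL + 1·sR = -1620/901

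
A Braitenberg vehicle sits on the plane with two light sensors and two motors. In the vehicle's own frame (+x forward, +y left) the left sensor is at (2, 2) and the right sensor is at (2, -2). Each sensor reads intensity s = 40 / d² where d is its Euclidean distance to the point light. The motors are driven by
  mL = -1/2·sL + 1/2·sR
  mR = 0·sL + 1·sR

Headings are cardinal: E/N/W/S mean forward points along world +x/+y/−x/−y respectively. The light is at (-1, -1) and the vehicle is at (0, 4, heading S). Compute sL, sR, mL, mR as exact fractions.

20/9 4 8/9 4

left sensor world pos  = (2, 2); dL² = 18
right sensor world pos = (-2, 2); dR² = 10
sL = 40/18 = 20/9
sR = 40/10 = 4
mL = -1/2·sL + 1/2·sR = 8/9
mR = 0·sL + 1·sR = 4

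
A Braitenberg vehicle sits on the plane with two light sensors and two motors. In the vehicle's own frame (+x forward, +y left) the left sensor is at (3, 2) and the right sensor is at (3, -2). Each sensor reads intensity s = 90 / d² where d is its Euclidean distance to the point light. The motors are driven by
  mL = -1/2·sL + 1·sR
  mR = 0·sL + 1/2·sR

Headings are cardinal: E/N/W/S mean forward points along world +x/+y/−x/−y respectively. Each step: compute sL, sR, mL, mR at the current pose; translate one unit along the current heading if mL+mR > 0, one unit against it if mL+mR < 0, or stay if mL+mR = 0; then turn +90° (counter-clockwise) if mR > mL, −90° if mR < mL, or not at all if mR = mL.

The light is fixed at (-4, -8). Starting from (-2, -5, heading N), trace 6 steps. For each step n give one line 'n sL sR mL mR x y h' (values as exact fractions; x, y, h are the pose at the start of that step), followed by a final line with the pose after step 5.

0 5/2 45/26 25/52 45/52 -2 -5 N
1 18 90/37 -243/37 45/37 -2 -4 W
2 45/13 45 1125/26 45/2 -1 -4 S
3 90 18/5 -207/5 9/5 -1 -5 W
4 5/2 45/2 85/4 45/4 0 -5 S
5 90 90/17 -675/17 45/17 0 -6 W
final 1 -6 S

n=0: pose=(-2,-5,N); sL=5/2, sR=45/26; mL=25/52, mR=45/52; mL+mR=35/26 → advance +1; mR−mL=5/13 → turn +1·90°
n=1: pose=(-2,-4,W); sL=18, sR=90/37; mL=-243/37, mR=45/37; mL+mR=-198/37 → advance -1; mR−mL=288/37 → turn +1·90°
n=2: pose=(-1,-4,S); sL=45/13, sR=45; mL=1125/26, mR=45/2; mL+mR=855/13 → advance +1; mR−mL=-270/13 → turn -1·90°
n=3: pose=(-1,-5,W); sL=90, sR=18/5; mL=-207/5, mR=9/5; mL+mR=-198/5 → advance -1; mR−mL=216/5 → turn +1·90°
n=4: pose=(0,-5,S); sL=5/2, sR=45/2; mL=85/4, mR=45/4; mL+mR=65/2 → advance +1; mR−mL=-10 → turn -1·90°
n=5: pose=(0,-6,W); sL=90, sR=90/17; mL=-675/17, mR=45/17; mL+mR=-630/17 → advance -1; mR−mL=720/17 → turn +1·90°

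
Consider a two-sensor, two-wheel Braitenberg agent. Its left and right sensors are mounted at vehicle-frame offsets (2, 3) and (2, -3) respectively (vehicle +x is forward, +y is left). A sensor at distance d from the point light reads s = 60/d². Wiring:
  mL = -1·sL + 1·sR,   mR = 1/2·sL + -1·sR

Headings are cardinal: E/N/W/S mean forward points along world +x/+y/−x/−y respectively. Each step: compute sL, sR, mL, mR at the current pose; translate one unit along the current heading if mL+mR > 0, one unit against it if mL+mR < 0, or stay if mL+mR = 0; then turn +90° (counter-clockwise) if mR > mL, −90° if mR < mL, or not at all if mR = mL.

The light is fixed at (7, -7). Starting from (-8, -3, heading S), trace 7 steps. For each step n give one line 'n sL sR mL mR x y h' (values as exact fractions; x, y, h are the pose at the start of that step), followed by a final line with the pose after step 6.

n=0: pose=(-8,-3,S); sL=15/37, sR=15/82; mL=-675/3034, mR=30/1517; mL+mR=-15/74 → advance -1; mR−mL=735/3034 → turn +1·90°
n=1: pose=(-8,-2,E); sL=60/233, sR=60/173; mL=3600/40309, mR=-8790/40309; mL+mR=-30/233 → advance -1; mR−mL=-12390/40309 → turn -1·90°
n=2: pose=(-9,-2,S); sL=30/89, sR=6/37; mL=-576/3293, mR=21/3293; mL+mR=-15/89 → advance -1; mR−mL=597/3293 → turn +1·90°
n=3: pose=(-9,-1,E); sL=60/277, sR=12/41; mL=864/11357, mR=-2094/11357; mL+mR=-30/277 → advance -1; mR−mL=-2958/11357 → turn -1·90°
n=4: pose=(-10,-1,S); sL=15/53, sR=15/104; mL=-765/5512, mR=-15/5512; mL+mR=-15/106 → advance -1; mR−mL=375/2756 → turn +1·90°
n=5: pose=(-10,0,E); sL=12/65, sR=60/241; mL=1008/15665, mR=-2454/15665; mL+mR=-6/65 → advance -1; mR−mL=-3462/15665 → turn -1·90°
n=6: pose=(-11,0,S); sL=6/25, sR=30/233; mL=-648/5825, mR=-51/5825; mL+mR=-3/25 → advance -1; mR−mL=597/5825 → turn +1·90°

0 15/37 15/82 -675/3034 30/1517 -8 -3 S
1 60/233 60/173 3600/40309 -8790/40309 -8 -2 E
2 30/89 6/37 -576/3293 21/3293 -9 -2 S
3 60/277 12/41 864/11357 -2094/11357 -9 -1 E
4 15/53 15/104 -765/5512 -15/5512 -10 -1 S
5 12/65 60/241 1008/15665 -2454/15665 -10 0 E
6 6/25 30/233 -648/5825 -51/5825 -11 0 S
final -11 1 E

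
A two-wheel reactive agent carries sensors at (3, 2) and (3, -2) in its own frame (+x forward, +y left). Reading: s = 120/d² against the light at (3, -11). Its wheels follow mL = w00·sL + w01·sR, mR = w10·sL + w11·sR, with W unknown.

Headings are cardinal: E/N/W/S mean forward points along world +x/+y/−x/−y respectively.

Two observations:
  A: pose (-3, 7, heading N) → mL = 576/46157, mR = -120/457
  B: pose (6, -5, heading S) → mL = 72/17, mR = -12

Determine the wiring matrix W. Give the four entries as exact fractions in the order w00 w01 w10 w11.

obs A: pose=(-3,7,N) → sL=24/101, sR=120/457, mL=576/46157, mR=-120/457
obs B: pose=(6,-5,S) → sL=60/17, sR=12, mL=72/17, mR=-12
sensor matrix S = [[24/101, 120/457], [60/17, 12]]; det S = 1510272/784669
solve [mL_A; mL_B] = S·[w00; w01] and [mR_A; mR_B] = S·[w10; w11]:
  w00 = -1/2, w01 = 1/2, w10 = 0, w11 = -1

-1/2 1/2 0 -1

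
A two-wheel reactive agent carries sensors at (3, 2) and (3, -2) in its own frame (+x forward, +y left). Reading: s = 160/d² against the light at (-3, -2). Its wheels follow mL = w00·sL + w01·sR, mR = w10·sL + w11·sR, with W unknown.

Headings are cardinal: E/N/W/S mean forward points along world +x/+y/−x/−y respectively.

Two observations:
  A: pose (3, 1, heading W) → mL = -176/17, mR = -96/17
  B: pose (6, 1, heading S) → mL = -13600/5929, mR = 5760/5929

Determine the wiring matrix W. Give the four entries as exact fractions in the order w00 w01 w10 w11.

obs A: pose=(3,1,W) → sL=16, sR=80/17, mL=-176/17, mR=-96/17
obs B: pose=(6,1,S) → sL=160/121, sR=160/49, mL=-13600/5929, mR=5760/5929
sensor matrix S = [[16, 80/17], [160/121, 160/49]]; det S = 4638720/100793
solve [mL_A; mL_B] = S·[w00; w01] and [mR_A; mR_B] = S·[w10; w11]:
  w00 = -1/2, w01 = -1/2, w10 = -1/2, w11 = 1/2

-1/2 -1/2 -1/2 1/2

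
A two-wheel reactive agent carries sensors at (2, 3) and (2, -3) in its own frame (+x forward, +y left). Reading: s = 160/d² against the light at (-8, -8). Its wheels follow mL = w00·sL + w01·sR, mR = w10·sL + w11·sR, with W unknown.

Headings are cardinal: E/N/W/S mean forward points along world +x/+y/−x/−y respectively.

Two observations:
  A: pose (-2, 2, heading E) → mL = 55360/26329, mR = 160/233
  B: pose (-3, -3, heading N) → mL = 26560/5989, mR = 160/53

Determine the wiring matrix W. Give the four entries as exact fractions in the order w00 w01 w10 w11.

1 1 1 0

obs A: pose=(-2,2,E) → sL=160/233, sR=160/113, mL=55360/26329, mR=160/233
obs B: pose=(-3,-3,N) → sL=160/53, sR=160/113, mL=26560/5989, mR=160/53
sensor matrix S = [[160/233, 160/113], [160/53, 160/113]]; det S = -4608000/1395437
solve [mL_A; mL_B] = S·[w00; w01] and [mR_A; mR_B] = S·[w10; w11]:
  w00 = 1, w01 = 1, w10 = 1, w11 = 0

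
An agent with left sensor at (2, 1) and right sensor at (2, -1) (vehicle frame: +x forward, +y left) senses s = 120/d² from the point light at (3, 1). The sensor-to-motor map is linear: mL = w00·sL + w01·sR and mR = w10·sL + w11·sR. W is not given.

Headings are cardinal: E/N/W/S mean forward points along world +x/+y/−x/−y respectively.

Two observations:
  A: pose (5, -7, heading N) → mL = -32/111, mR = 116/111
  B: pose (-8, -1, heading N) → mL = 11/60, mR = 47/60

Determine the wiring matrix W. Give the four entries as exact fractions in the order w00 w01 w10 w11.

obs A: pose=(5,-7,N) → sL=120/37, sR=8/3, mL=-32/111, mR=116/111
obs B: pose=(-8,-1,N) → sL=5/6, sR=6/5, mL=11/60, mR=47/60
sensor matrix S = [[120/37, 8/3], [5/6, 6/5]]; det S = 556/333
solve [mL_A; mL_B] = S·[w00; w01] and [mR_A; mR_B] = S·[w10; w11]:
  w00 = -1/2, w01 = 1/2, w10 = -1/2, w11 = 1

-1/2 1/2 -1/2 1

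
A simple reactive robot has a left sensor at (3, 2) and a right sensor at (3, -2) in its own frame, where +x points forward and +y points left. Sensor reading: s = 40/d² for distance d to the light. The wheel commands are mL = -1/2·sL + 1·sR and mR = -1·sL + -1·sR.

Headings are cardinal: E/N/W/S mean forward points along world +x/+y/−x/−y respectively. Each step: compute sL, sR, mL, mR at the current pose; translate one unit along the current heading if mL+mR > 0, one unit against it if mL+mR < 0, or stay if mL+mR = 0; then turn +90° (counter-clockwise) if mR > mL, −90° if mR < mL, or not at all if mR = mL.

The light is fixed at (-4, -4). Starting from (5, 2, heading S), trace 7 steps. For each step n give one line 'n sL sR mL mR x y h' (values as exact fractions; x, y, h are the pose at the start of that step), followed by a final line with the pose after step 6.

n=0: pose=(5,2,S); sL=4/13, sR=20/29; mL=202/377, mR=-376/377; mL+mR=-6/13 → advance -1; mR−mL=-578/377 → turn -1·90°
n=1: pose=(5,3,W); sL=40/61, sR=40/117; mL=100/7137, mR=-7120/7137; mL+mR=-60/61 → advance -1; mR−mL=-7220/7137 → turn -1·90°
n=2: pose=(6,3,N); sL=10/41, sR=10/61; mL=105/2501, mR=-1020/2501; mL+mR=-15/41 → advance -1; mR−mL=-1125/2501 → turn -1·90°
n=3: pose=(6,2,E); sL=40/233, sR=8/37; mL=1124/8621, mR=-3344/8621; mL+mR=-60/233 → advance -1; mR−mL=-4468/8621 → turn -1·90°
n=4: pose=(5,2,S); sL=4/13, sR=20/29; mL=202/377, mR=-376/377; mL+mR=-6/13 → advance -1; mR−mL=-578/377 → turn -1·90°
n=5: pose=(5,3,W); sL=40/61, sR=40/117; mL=100/7137, mR=-7120/7137; mL+mR=-60/61 → advance -1; mR−mL=-7220/7137 → turn -1·90°
n=6: pose=(6,3,N); sL=10/41, sR=10/61; mL=105/2501, mR=-1020/2501; mL+mR=-15/41 → advance -1; mR−mL=-1125/2501 → turn -1·90°

0 4/13 20/29 202/377 -376/377 5 2 S
1 40/61 40/117 100/7137 -7120/7137 5 3 W
2 10/41 10/61 105/2501 -1020/2501 6 3 N
3 40/233 8/37 1124/8621 -3344/8621 6 2 E
4 4/13 20/29 202/377 -376/377 5 2 S
5 40/61 40/117 100/7137 -7120/7137 5 3 W
6 10/41 10/61 105/2501 -1020/2501 6 3 N
final 6 2 E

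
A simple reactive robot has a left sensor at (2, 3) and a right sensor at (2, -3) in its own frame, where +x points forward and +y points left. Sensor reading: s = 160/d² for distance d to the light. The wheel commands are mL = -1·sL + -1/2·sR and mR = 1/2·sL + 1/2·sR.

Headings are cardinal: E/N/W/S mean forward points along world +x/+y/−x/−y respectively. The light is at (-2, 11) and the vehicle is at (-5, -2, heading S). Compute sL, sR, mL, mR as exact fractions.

32/45 160/261 -1328/1305 96/145

left sensor world pos  = (-2, -4); dL² = 225
right sensor world pos = (-8, -4); dR² = 261
sL = 160/225 = 32/45
sR = 160/261 = 160/261
mL = -1·sL + -1/2·sR = -1328/1305
mR = 1/2·sL + 1/2·sR = 96/145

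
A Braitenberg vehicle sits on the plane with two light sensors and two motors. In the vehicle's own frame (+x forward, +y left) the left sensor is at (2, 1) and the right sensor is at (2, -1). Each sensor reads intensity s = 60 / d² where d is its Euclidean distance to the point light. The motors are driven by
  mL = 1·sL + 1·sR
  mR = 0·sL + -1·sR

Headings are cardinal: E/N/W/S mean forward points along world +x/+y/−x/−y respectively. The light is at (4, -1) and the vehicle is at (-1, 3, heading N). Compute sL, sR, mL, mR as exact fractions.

5/6 15/13 155/78 -15/13

left sensor world pos  = (-2, 5); dL² = 72
right sensor world pos = (0, 5); dR² = 52
sL = 60/72 = 5/6
sR = 60/52 = 15/13
mL = 1·sL + 1·sR = 155/78
mR = 0·sL + -1·sR = -15/13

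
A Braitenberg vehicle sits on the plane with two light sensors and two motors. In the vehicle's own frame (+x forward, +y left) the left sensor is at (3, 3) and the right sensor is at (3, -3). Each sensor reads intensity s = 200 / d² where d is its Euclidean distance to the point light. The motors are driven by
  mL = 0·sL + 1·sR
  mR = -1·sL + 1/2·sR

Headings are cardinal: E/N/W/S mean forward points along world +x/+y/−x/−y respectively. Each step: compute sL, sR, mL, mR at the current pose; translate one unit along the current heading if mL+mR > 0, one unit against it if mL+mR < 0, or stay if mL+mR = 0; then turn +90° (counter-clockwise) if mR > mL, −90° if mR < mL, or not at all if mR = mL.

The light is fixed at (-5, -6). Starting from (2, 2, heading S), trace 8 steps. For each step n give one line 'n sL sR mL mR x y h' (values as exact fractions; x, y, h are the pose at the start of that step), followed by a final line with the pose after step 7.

0 8/5 200/41 200/41 172/205 2 2 S
1 25/4 50/29 50/29 -625/116 2 1 W
2 8/5 200/221 200/221 -1268/1105 3 1 N
3 100/101 20/13 20/13 -290/1313 3 0 E
4 200/153 40/9 40/9 140/153 4 0 S
5 5 2 2 -4 4 -1 W
6 200/113 200/233 200/233 -35300/26329 5 -1 N
7 100/109 20/17 20/17 -610/1853 5 -2 E
final 6 -2 S

n=0: pose=(2,2,S); sL=8/5, sR=200/41; mL=200/41, mR=172/205; mL+mR=1172/205 → advance +1; mR−mL=-828/205 → turn -1·90°
n=1: pose=(2,1,W); sL=25/4, sR=50/29; mL=50/29, mR=-625/116; mL+mR=-425/116 → advance -1; mR−mL=-825/116 → turn -1·90°
n=2: pose=(3,1,N); sL=8/5, sR=200/221; mL=200/221, mR=-1268/1105; mL+mR=-268/1105 → advance -1; mR−mL=-2268/1105 → turn -1·90°
n=3: pose=(3,0,E); sL=100/101, sR=20/13; mL=20/13, mR=-290/1313; mL+mR=1730/1313 → advance +1; mR−mL=-2310/1313 → turn -1·90°
n=4: pose=(4,0,S); sL=200/153, sR=40/9; mL=40/9, mR=140/153; mL+mR=820/153 → advance +1; mR−mL=-60/17 → turn -1·90°
n=5: pose=(4,-1,W); sL=5, sR=2; mL=2, mR=-4; mL+mR=-2 → advance -1; mR−mL=-6 → turn -1·90°
n=6: pose=(5,-1,N); sL=200/113, sR=200/233; mL=200/233, mR=-35300/26329; mL+mR=-12700/26329 → advance -1; mR−mL=-57900/26329 → turn -1·90°
n=7: pose=(5,-2,E); sL=100/109, sR=20/17; mL=20/17, mR=-610/1853; mL+mR=1570/1853 → advance +1; mR−mL=-2790/1853 → turn -1·90°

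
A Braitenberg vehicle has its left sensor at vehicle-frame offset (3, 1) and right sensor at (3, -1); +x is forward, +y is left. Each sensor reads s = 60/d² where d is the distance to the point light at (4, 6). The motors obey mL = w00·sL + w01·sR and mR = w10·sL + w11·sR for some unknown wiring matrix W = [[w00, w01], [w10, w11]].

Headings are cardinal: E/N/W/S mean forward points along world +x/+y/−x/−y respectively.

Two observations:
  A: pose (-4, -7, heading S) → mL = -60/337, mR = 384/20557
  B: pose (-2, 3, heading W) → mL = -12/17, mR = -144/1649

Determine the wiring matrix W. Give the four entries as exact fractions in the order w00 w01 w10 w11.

obs A: pose=(-4,-7,S) → sL=12/61, sR=60/337, mL=-60/337, mR=384/20557
obs B: pose=(-2,3,W) → sL=60/97, sR=12/17, mL=-12/17, mR=-144/1649
sensor matrix S = [[12/61, 60/337], [60/97, 12/17]]; det S = 974016/33898493
solve [mL_A; mL_B] = S·[w00; w01] and [mR_A; mR_B] = S·[w10; w11]:
  w00 = 0, w01 = -1, w10 = 1, w11 = -1

0 -1 1 -1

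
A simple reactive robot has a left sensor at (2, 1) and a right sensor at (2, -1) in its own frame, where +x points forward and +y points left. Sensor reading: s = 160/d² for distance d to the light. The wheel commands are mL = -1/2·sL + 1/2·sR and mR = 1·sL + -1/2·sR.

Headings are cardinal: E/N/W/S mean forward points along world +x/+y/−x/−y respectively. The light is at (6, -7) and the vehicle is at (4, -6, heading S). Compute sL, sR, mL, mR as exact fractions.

80 16 -32 72

left sensor world pos  = (5, -8); dL² = 2
right sensor world pos = (3, -8); dR² = 10
sL = 160/2 = 80
sR = 160/10 = 16
mL = -1/2·sL + 1/2·sR = -32
mR = 1·sL + -1/2·sR = 72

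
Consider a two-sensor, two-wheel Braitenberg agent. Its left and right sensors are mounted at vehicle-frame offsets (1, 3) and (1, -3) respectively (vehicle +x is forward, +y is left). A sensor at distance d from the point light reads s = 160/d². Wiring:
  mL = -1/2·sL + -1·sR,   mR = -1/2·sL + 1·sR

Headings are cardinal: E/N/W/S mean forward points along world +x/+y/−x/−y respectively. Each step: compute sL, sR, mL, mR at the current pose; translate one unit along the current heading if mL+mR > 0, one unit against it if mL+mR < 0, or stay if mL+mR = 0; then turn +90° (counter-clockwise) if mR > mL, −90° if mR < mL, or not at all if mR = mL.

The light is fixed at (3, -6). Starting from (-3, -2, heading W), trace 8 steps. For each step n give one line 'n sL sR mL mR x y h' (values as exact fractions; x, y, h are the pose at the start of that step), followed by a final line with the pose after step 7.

0 16/5 80/49 -792/245 8/245 -3 -2 W
1 160/13 160/73 -7920/949 -3760/949 -2 -2 S
2 2 8 -9 7 -2 -1 E
3 160/117 32/9 -496/117 112/39 -3 -1 N
4 16/5 80/49 -792/245 8/245 -3 -2 W
5 160/13 160/73 -7920/949 -3760/949 -2 -2 S
6 2 8 -9 7 -2 -1 E
7 160/117 32/9 -496/117 112/39 -3 -1 N
final -3 -2 W

n=0: pose=(-3,-2,W); sL=16/5, sR=80/49; mL=-792/245, mR=8/245; mL+mR=-16/5 → advance -1; mR−mL=160/49 → turn +1·90°
n=1: pose=(-2,-2,S); sL=160/13, sR=160/73; mL=-7920/949, mR=-3760/949; mL+mR=-160/13 → advance -1; mR−mL=320/73 → turn +1·90°
n=2: pose=(-2,-1,E); sL=2, sR=8; mL=-9, mR=7; mL+mR=-2 → advance -1; mR−mL=16 → turn +1·90°
n=3: pose=(-3,-1,N); sL=160/117, sR=32/9; mL=-496/117, mR=112/39; mL+mR=-160/117 → advance -1; mR−mL=64/9 → turn +1·90°
n=4: pose=(-3,-2,W); sL=16/5, sR=80/49; mL=-792/245, mR=8/245; mL+mR=-16/5 → advance -1; mR−mL=160/49 → turn +1·90°
n=5: pose=(-2,-2,S); sL=160/13, sR=160/73; mL=-7920/949, mR=-3760/949; mL+mR=-160/13 → advance -1; mR−mL=320/73 → turn +1·90°
n=6: pose=(-2,-1,E); sL=2, sR=8; mL=-9, mR=7; mL+mR=-2 → advance -1; mR−mL=16 → turn +1·90°
n=7: pose=(-3,-1,N); sL=160/117, sR=32/9; mL=-496/117, mR=112/39; mL+mR=-160/117 → advance -1; mR−mL=64/9 → turn +1·90°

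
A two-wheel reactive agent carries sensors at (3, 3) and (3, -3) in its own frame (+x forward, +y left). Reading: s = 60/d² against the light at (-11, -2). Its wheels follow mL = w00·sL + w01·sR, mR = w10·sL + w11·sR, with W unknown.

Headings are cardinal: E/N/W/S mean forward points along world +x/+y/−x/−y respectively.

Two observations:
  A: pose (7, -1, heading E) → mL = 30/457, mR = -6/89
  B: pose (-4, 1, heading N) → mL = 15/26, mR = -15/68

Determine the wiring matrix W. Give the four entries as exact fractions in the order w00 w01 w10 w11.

1/2 0 0 -1/2

obs A: pose=(7,-1,E) → sL=60/457, sR=12/89, mL=30/457, mR=-6/89
obs B: pose=(-4,1,N) → sL=15/13, sR=15/34, mL=15/26, mR=-15/68
sensor matrix S = [[60/457, 12/89], [15/13, 15/34]]; det S = -877770/8988733
solve [mL_A; mL_B] = S·[w00; w01] and [mR_A; mR_B] = S·[w10; w11]:
  w00 = 1/2, w01 = 0, w10 = 0, w11 = -1/2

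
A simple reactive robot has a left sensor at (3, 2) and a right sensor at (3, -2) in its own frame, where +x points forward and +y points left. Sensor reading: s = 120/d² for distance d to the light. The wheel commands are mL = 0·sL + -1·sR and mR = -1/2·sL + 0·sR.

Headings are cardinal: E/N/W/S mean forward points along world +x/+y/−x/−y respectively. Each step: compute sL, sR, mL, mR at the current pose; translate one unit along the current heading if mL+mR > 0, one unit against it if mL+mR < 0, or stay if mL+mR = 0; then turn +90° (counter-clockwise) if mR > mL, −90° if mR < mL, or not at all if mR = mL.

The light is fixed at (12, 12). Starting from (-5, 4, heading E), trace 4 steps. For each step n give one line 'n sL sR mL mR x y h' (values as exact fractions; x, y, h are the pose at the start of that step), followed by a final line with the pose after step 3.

n=0: pose=(-5,4,E); sL=15/29, sR=15/37; mL=-15/37, mR=-15/58; mL+mR=-1425/2146 → advance -1; mR−mL=315/2146 → turn +1·90°
n=1: pose=(-6,4,N); sL=24/85, sR=120/281; mL=-120/281, mR=-12/85; mL+mR=-13572/23885 → advance -1; mR−mL=6828/23885 → turn +1·90°
n=2: pose=(-6,3,W); sL=60/281, sR=12/49; mL=-12/49, mR=-30/281; mL+mR=-4842/13769 → advance -1; mR−mL=1902/13769 → turn +1·90°
n=3: pose=(-5,3,S); sL=40/123, sR=24/101; mL=-24/101, mR=-20/123; mL+mR=-4972/12423 → advance -1; mR−mL=932/12423 → turn +1·90°

0 15/29 15/37 -15/37 -15/58 -5 4 E
1 24/85 120/281 -120/281 -12/85 -6 4 N
2 60/281 12/49 -12/49 -30/281 -6 3 W
3 40/123 24/101 -24/101 -20/123 -5 3 S
final -5 4 E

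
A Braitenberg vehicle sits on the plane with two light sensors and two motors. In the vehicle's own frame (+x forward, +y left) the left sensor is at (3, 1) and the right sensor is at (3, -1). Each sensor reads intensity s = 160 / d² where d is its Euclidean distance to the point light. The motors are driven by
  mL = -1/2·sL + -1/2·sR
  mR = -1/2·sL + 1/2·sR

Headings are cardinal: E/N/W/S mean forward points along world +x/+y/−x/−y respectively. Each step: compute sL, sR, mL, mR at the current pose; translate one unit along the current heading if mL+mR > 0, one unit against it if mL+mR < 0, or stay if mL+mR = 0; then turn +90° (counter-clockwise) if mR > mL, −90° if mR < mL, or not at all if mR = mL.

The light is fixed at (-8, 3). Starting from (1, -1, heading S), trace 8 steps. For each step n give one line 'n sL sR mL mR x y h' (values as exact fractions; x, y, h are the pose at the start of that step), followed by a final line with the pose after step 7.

n=0: pose=(1,-1,S); sL=160/149, sR=160/113; mL=-20960/16837, mR=2880/16837; mL+mR=-160/149 → advance -1; mR−mL=160/113 → turn +1·90°
n=1: pose=(1,0,E); sL=40/37, sR=1; mL=-77/74, mR=-3/74; mL+mR=-40/37 → advance -1; mR−mL=1 → turn +1·90°
n=2: pose=(0,0,N); sL=160/49, sR=160/81; mL=-10400/3969, mR=-2560/3969; mL+mR=-160/49 → advance -1; mR−mL=160/81 → turn +1·90°
n=3: pose=(0,-1,W); sL=16/5, sR=80/17; mL=-336/85, mR=64/85; mL+mR=-16/5 → advance -1; mR−mL=80/17 → turn +1·90°
n=4: pose=(1,-1,S); sL=160/149, sR=160/113; mL=-20960/16837, mR=2880/16837; mL+mR=-160/149 → advance -1; mR−mL=160/113 → turn +1·90°
n=5: pose=(1,0,E); sL=40/37, sR=1; mL=-77/74, mR=-3/74; mL+mR=-40/37 → advance -1; mR−mL=1 → turn +1·90°
n=6: pose=(0,0,N); sL=160/49, sR=160/81; mL=-10400/3969, mR=-2560/3969; mL+mR=-160/49 → advance -1; mR−mL=160/81 → turn +1·90°
n=7: pose=(0,-1,W); sL=16/5, sR=80/17; mL=-336/85, mR=64/85; mL+mR=-16/5 → advance -1; mR−mL=80/17 → turn +1·90°

0 160/149 160/113 -20960/16837 2880/16837 1 -1 S
1 40/37 1 -77/74 -3/74 1 0 E
2 160/49 160/81 -10400/3969 -2560/3969 0 0 N
3 16/5 80/17 -336/85 64/85 0 -1 W
4 160/149 160/113 -20960/16837 2880/16837 1 -1 S
5 40/37 1 -77/74 -3/74 1 0 E
6 160/49 160/81 -10400/3969 -2560/3969 0 0 N
7 16/5 80/17 -336/85 64/85 0 -1 W
final 1 -1 S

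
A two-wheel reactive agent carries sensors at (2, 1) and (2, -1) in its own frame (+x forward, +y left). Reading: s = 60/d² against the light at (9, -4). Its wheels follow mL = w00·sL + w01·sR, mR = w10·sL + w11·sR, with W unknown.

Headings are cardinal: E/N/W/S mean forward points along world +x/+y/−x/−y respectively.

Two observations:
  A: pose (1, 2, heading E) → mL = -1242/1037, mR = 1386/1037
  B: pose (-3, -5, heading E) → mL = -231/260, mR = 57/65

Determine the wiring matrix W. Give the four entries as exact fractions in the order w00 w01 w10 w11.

obs A: pose=(1,2,E) → sL=12/17, sR=60/61, mL=-1242/1037, mR=1386/1037
obs B: pose=(-3,-5,E) → sL=3/5, sR=15/26, mL=-231/260, mR=57/65
sensor matrix S = [[12/17, 60/61], [3/5, 15/26]]; det S = -2466/13481
solve [mL_A; mL_B] = S·[w00; w01] and [mR_A; mR_B] = S·[w10; w11]:
  w00 = -1, w01 = -1/2, w10 = 1/2, w11 = 1

-1 -1/2 1/2 1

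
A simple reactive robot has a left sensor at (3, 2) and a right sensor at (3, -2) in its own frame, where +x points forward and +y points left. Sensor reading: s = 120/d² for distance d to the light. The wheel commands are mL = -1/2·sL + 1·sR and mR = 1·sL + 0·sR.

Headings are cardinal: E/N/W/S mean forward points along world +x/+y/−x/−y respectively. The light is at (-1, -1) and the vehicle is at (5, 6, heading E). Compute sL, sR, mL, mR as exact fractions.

left sensor world pos  = (8, 8); dL² = 162
right sensor world pos = (8, 4); dR² = 106
sL = 120/162 = 20/27
sR = 120/106 = 60/53
mL = -1/2·sL + 1·sR = 1090/1431
mR = 1·sL + 0·sR = 20/27

20/27 60/53 1090/1431 20/27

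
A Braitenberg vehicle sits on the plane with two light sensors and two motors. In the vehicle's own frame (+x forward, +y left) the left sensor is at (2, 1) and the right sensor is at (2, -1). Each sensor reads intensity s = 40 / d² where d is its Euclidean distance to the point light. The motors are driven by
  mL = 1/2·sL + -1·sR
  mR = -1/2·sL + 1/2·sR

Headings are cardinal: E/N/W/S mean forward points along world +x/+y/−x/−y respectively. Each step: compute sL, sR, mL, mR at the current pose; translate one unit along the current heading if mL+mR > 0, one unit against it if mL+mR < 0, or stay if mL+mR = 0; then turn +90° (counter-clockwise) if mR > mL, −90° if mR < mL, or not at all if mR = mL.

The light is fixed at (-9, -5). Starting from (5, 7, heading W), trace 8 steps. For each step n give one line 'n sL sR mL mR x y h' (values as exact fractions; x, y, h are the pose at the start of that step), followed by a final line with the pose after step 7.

n=0: pose=(5,7,W); sL=8/53, sR=40/313; mL=-868/16589, mR=-192/16589; mL+mR=-20/313 → advance -1; mR−mL=676/16589 → turn +1·90°
n=1: pose=(6,7,S); sL=10/89, sR=5/37; mL=-260/3293, mR=75/6586; mL+mR=-5/74 → advance -1; mR−mL=595/6586 → turn +1·90°
n=2: pose=(6,8,E); sL=8/97, sR=40/433; mL=-2148/42001, mR=208/42001; mL+mR=-20/433 → advance -1; mR−mL=2356/42001 → turn +1·90°
n=3: pose=(5,8,N); sL=20/197, sR=4/45; mL=-338/8865, mR=-56/8865; mL+mR=-2/45 → advance -1; mR−mL=94/2955 → turn +1·90°
n=4: pose=(5,7,W); sL=8/53, sR=40/313; mL=-868/16589, mR=-192/16589; mL+mR=-20/313 → advance -1; mR−mL=676/16589 → turn +1·90°
n=5: pose=(6,7,S); sL=10/89, sR=5/37; mL=-260/3293, mR=75/6586; mL+mR=-5/74 → advance -1; mR−mL=595/6586 → turn +1·90°
n=6: pose=(6,8,E); sL=8/97, sR=40/433; mL=-2148/42001, mR=208/42001; mL+mR=-20/433 → advance -1; mR−mL=2356/42001 → turn +1·90°
n=7: pose=(5,8,N); sL=20/197, sR=4/45; mL=-338/8865, mR=-56/8865; mL+mR=-2/45 → advance -1; mR−mL=94/2955 → turn +1·90°

0 8/53 40/313 -868/16589 -192/16589 5 7 W
1 10/89 5/37 -260/3293 75/6586 6 7 S
2 8/97 40/433 -2148/42001 208/42001 6 8 E
3 20/197 4/45 -338/8865 -56/8865 5 8 N
4 8/53 40/313 -868/16589 -192/16589 5 7 W
5 10/89 5/37 -260/3293 75/6586 6 7 S
6 8/97 40/433 -2148/42001 208/42001 6 8 E
7 20/197 4/45 -338/8865 -56/8865 5 8 N
final 5 7 W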